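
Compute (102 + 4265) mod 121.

4265 = 35·121 + 30, so 4265 mod 121 = 30.
(102 + 30) mod 121 = 11.

11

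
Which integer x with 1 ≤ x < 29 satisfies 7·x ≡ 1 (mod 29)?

25

7·25 = 175 = 6·29 + 1, so 7⁻¹ ≡ 25 (mod 29).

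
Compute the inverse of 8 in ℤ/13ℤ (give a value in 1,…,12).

8·5 = 40 = 3·13 + 1, so 8⁻¹ ≡ 5 (mod 13).

5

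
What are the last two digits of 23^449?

63

By repeated squaring mod 100: 23^1≡23, 23^2≡29, 23^4≡41, 23^8≡81, 23^16≡61, 23^32≡21, 23^64≡41, 23^128≡81, 23^256≡61.
449 = 1 + 64 + 128 + 256, so 23^449 ≡ 23·41·81·61 ≡ 63 (mod 100).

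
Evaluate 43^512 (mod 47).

7

Successive squares of 43 mod 47: 43^1≡43, 43^2≡16, 43^4≡21, 43^8≡18, 43^16≡42, 43^32≡25, 43^64≡14, 43^128≡8, 43^256≡17, 43^512≡7.
512 = 512, so 43^512 ≡ 7 ≡ 7 (mod 47).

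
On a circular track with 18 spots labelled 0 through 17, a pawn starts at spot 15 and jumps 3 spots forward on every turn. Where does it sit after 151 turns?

151·3 = 453.
453 = 25·18 + 3, so 453 mod 18 = 3.
(15 + 3) mod 18 = 0.

0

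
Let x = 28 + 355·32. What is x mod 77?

355·32 = 11360.
11360 = 147·77 + 41, so 11360 mod 77 = 41.
(28 + 41) mod 77 = 69.

69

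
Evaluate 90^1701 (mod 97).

63

Square-and-reduce mod 97: 90^1≡90, 90^2≡49, 90^4≡73, 90^8≡91, 90^16≡36, 90^32≡35, 90^64≡61, 90^128≡35, 90^256≡61, 90^512≡35, 90^1024≡61.
1701 = 1 + 4 + 32 + 128 + 512 + 1024, so 90^1701 ≡ 90·73·35·35·35·61 ≡ 63 (mod 97).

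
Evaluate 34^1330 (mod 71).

1

Successive squares of 34 mod 71: 34^1≡34, 34^2≡20, 34^4≡45, 34^8≡37, 34^16≡20, 34^32≡45, 34^64≡37, 34^128≡20, 34^256≡45, 34^512≡37, 34^1024≡20.
Since 1330 = 2 + 16 + 32 + 256 + 1024 in binary, 34^1330 ≡ 20·20·45·45·20 ≡ 1 (mod 71).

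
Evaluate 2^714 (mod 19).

Successive squares of 2 mod 19: 2^1≡2, 2^2≡4, 2^4≡16, 2^8≡9, 2^16≡5, 2^32≡6, 2^64≡17, 2^128≡4, 2^256≡16, 2^512≡9.
714 = 2 + 8 + 64 + 128 + 512, so 2^714 ≡ 4·9·17·4·9 ≡ 11 (mod 19).

11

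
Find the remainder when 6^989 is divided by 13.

By repeated squaring mod 13: 6^1≡6, 6^2≡10, 6^4≡9, 6^8≡3, 6^16≡9, 6^32≡3, 6^64≡9, 6^128≡3, 6^256≡9, 6^512≡3.
989 = 1 + 4 + 8 + 16 + 64 + 128 + 256 + 512, so 6^989 ≡ 6·9·3·9·9·3·9·3 ≡ 2 (mod 13).

2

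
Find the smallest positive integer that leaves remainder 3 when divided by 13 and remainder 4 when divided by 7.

81

Since 7·2 ≡ 1 (mod 13), take x = 4 + 7·((3−4)·2 mod 13) = 4 + 7·11 = 81.
Check: 81 mod 13 = 3, 81 mod 7 = 4.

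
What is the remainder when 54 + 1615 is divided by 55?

19

1615 = 29·55 + 20, so 1615 mod 55 = 20.
(54 + 20) mod 55 = 19.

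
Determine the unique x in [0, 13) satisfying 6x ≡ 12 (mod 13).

6⁻¹ ≡ 11 (mod 13) because 6·11 = 66 = 5·13 + 1.
So x ≡ 11·12 = 132 ≡ 2 (mod 13).
Check: 6·2 = 12 = 0·13 + 12.

2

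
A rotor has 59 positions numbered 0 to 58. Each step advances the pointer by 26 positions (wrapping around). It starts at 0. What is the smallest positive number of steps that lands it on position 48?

20

The inverse of 26 mod 59 is 25 (since 26·25 = 650 ≡ 1).
So x ≡ 25·48 = 1200 ≡ 20 (mod 59).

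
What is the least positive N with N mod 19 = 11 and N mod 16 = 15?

239

x ≡ 15 (mod 16) gives x ∈ {15, 31, 47, 63, 79, 95, 111, 127, …}.
The first of these with x mod 19 = 11 is 239.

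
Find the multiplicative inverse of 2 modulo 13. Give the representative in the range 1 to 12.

13 = 6·2 + 1
2 = 2·1 + 0
Back-substituting gives 2·7 ≡ 1 (mod 13).

7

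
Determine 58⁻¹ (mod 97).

92

58·92 = 5336 = 55·97 + 1, so 58⁻¹ ≡ 92 (mod 97).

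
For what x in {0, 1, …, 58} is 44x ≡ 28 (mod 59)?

6

The inverse of 44 mod 59 is 55 (since 44·55 = 2420 ≡ 1).
Multiplying both sides by 55: x ≡ 55·28 = 1540 ≡ 6 (mod 59).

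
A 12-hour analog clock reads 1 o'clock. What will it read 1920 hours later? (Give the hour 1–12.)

1

1920 mod 12 = 0 (since 160·12 = 1920).
1 + 0 → 1 on a 12-hour dial.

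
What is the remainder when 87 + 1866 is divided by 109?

1866 = 17·109 + 13, so 1866 mod 109 = 13.
(87 + 13) mod 109 = 100.

100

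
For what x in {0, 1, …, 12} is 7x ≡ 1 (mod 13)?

7⁻¹ ≡ 2 (mod 13) because 7·2 = 14 = 1·13 + 1.
So x ≡ 2·1 = 2 ≡ 2 (mod 13).

2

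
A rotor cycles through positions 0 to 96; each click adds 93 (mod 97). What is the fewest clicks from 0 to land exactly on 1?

97 = 1·93 + 4
93 = 23·4 + 1
4 = 4·1 + 0
Back-substituting gives 93·24 ≡ 1 (mod 97).

24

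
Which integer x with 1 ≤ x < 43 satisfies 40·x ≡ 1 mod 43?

43 = 1·40 + 3
40 = 13·3 + 1
3 = 3·1 + 0
Back-substituting gives 40·14 ≡ 1 (mod 43).

14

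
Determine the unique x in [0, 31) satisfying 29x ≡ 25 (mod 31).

3

29⁻¹ ≡ 15 (mod 31) because 29·15 = 435 = 14·31 + 1.
So x ≡ 15·25 = 375 ≡ 3 (mod 31).
Check: 29·3 = 87 = 2·31 + 25.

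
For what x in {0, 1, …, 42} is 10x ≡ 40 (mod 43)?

4

The inverse of 10 mod 43 is 13 (since 10·13 = 130 ≡ 1).
Multiplying both sides by 13: x ≡ 13·40 = 520 ≡ 4 (mod 43).
Check: 10·4 = 40 = 0·43 + 40.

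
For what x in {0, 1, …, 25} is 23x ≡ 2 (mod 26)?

23⁻¹ ≡ 17 (mod 26) because 23·17 = 391 = 15·26 + 1.
So x ≡ 17·2 = 34 ≡ 8 (mod 26).
Check: 23·8 = 184 = 7·26 + 2.

8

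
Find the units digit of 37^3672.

1

The units digit of 37^n cycles with period 4: 7, 9, 3, 1, …
3672 leaves remainder 0 on division by 4, so 37^3672 ends in 1.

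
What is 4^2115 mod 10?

4

Powers of 4 mod 10 repeat with period 2: 4, 6.
2115 leaves remainder 1 on division by 2, so 4^2115 ends in 4.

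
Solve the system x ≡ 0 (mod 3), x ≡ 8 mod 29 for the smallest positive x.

66

Since 29·2 ≡ 1 (mod 3), take x = 8 + 29·((0−8)·2 mod 3) = 8 + 29·2 = 66.
Check: 66 mod 3 = 0, 66 mod 29 = 8.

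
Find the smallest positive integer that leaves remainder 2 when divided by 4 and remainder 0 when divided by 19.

38

Since 19·3 ≡ 1 (mod 4), take x = 0 + 19·((2−0)·3 mod 4) = 0 + 19·2 = 38.
Check: 38 mod 4 = 2, 38 mod 19 = 0.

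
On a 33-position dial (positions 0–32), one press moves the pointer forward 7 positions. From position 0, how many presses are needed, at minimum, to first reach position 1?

33 = 4·7 + 5
7 = 1·5 + 2
5 = 2·2 + 1
2 = 2·1 + 0
Back-substituting gives 7·19 ≡ 1 (mod 33).

19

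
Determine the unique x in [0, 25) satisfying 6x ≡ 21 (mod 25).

16

The inverse of 6 mod 25 is 21 (since 6·21 = 126 ≡ 1).
So x ≡ 21·21 = 441 ≡ 16 (mod 25).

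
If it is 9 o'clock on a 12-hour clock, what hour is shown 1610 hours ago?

7

Dividing 1610 by 12 gives quotient 134 and remainder 2.
9 − 2 → 7 on a 12-hour dial.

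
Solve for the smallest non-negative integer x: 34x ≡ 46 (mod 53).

45

The inverse of 34 mod 53 is 39 (since 34·39 = 1326 ≡ 1).
So x ≡ 39·46 = 1794 ≡ 45 (mod 53).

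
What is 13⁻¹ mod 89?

89 = 6·13 + 11
13 = 1·11 + 2
11 = 5·2 + 1
2 = 2·1 + 0
Back-substituting gives 13·48 ≡ 1 (mod 89).

48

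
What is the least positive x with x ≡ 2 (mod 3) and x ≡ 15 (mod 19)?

Since 19·1 ≡ 1 (mod 3), take x = 15 + 19·((2−15)·1 mod 3) = 15 + 19·2 = 53.
Check: 53 mod 3 = 2, 53 mod 19 = 15.

53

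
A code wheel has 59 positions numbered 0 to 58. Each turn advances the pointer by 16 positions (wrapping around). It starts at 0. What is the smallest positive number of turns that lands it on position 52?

18

16⁻¹ ≡ 48 (mod 59) because 16·48 = 768 = 13·59 + 1.
Multiplying both sides by 48: x ≡ 48·52 = 2496 ≡ 18 (mod 59).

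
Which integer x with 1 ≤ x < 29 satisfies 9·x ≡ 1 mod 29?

13

29 = 3·9 + 2
9 = 4·2 + 1
2 = 2·1 + 0
Back-substituting gives 9·13 ≡ 1 (mod 29).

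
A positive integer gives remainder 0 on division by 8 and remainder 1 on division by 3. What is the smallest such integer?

x ≡ 1 (mod 3) gives x ∈ {1, 4, 7, 10, 13, 16}.
The first of these with x mod 8 = 0 is 16.

16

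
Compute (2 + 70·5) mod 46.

70·5 = 350.
350 = 7·46 + 28, so 350 mod 46 = 28.
(2 + 28) mod 46 = 30.

30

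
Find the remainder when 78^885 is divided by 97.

Successive squares of 78 mod 97: 78^1≡78, 78^2≡70, 78^4≡50, 78^8≡75, 78^16≡96, 78^32≡1, 78^64≡1, 78^128≡1, 78^256≡1, 78^512≡1.
885 = 1 + 4 + 16 + 32 + 64 + 256 + 512, so 78^885 ≡ 78·50·96·1·1·1·1 ≡ 77 (mod 97).

77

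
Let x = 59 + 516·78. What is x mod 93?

516·78 = 40248.
40248 mod 93 = 72 (since 432·93 = 40176).
(59 + 72) mod 93 = 38.

38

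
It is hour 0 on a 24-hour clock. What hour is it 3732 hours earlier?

3732 mod 24 = 12 (since 155·24 = 3720).
(0 − 12) mod 24 = 12.

12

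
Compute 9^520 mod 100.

1

Successive squares of 9 mod 100: 9^1≡9, 9^2≡81, 9^4≡61, 9^8≡21, 9^16≡41, 9^32≡81, 9^64≡61, 9^128≡21, 9^256≡41, 9^512≡81.
520 = 8 + 512, so 9^520 ≡ 21·81 ≡ 1 (mod 100).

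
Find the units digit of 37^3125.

7

Last digits of 7^n: 7, 9, 3, 1 (period 4).
3125 leaves remainder 1 on division by 4, so 37^3125 ends in 7.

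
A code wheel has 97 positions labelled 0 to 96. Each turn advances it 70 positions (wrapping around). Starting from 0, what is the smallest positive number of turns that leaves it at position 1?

79

97 = 1·70 + 27
70 = 2·27 + 16
27 = 1·16 + 11
16 = 1·11 + 5
11 = 2·5 + 1
5 = 5·1 + 0
Back-substituting gives 70·79 ≡ 1 (mod 97).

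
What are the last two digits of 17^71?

33

By repeated squaring mod 100: 17^1≡17, 17^2≡89, 17^4≡21, 17^8≡41, 17^16≡81, 17^32≡61, 17^64≡21.
Since 71 = 1 + 2 + 4 + 64 in binary, 17^71 ≡ 17·89·21·21 ≡ 33 (mod 100).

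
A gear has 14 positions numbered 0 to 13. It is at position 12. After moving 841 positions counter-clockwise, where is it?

11

841 mod 14 = 1 (since 60·14 = 840).
(12 − 1) mod 14 = 11.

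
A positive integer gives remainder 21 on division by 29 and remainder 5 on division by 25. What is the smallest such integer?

x ≡ 5 (mod 25) gives x ∈ {5, 30, 55, 80, 105, 130, 155, 180, …}.
The first of these with x mod 29 = 21 is 630.

630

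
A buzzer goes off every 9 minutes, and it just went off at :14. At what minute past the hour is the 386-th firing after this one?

386·9 = 3474.
3474 mod 60 = 54 (since 57·60 = 3420).
(14 + 54) mod 60 = 8.

8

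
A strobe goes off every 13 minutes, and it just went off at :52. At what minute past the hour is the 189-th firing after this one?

189·13 = 2457.
2457 mod 60 = 57 (since 40·60 = 2400).
(52 + 57) mod 60 = 49.

49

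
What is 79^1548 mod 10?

Last digits of 9^n: 9, 1 (period 2).
1548 leaves remainder 0 on division by 2, so 79^1548 ends in 1.

1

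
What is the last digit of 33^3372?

1

The units digit of 33^n cycles with period 4: 3, 9, 7, 1, …
3372 mod 4 = 0, so the last digit matches 3^4 = 1.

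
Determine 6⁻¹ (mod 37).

31

37 = 6·6 + 1
6 = 6·1 + 0
Back-substituting gives 6·31 ≡ 1 (mod 37).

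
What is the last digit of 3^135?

Powers of 3 mod 10 repeat with period 4: 3, 9, 7, 1.
135 mod 4 = 3, so the last digit matches 3^3 = 7.

7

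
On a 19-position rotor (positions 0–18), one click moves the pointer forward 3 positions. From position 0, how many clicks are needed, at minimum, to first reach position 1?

13

3·13 = 39 = 2·19 + 1, so 3⁻¹ ≡ 13 (mod 19).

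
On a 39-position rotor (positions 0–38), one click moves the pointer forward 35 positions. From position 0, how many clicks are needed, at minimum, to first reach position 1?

29

35·29 = 1015 = 26·39 + 1, so 35⁻¹ ≡ 29 (mod 39).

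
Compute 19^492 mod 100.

61

Square-and-reduce mod 100: 19^1≡19, 19^2≡61, 19^4≡21, 19^8≡41, 19^16≡81, 19^32≡61, 19^64≡21, 19^128≡41, 19^256≡81.
492 = 4 + 8 + 32 + 64 + 128 + 256, so 19^492 ≡ 21·41·61·21·41·81 ≡ 61 (mod 100).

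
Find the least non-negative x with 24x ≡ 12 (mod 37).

24⁻¹ ≡ 17 (mod 37) because 24·17 = 408 = 11·37 + 1.
Multiplying both sides by 17: x ≡ 17·12 = 204 ≡ 19 (mod 37).

19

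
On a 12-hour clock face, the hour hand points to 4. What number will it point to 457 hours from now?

5

457 = 38·12 + 1, so 457 mod 12 = 1.
4 + 1 → 5 on a 12-hour dial.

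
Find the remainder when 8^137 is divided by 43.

Square-and-reduce mod 43: 8^1≡8, 8^2≡21, 8^4≡11, 8^8≡35, 8^16≡21, 8^32≡11, 8^64≡35, 8^128≡21.
Since 137 = 1 + 8 + 128 in binary, 8^137 ≡ 8·35·21 ≡ 32 (mod 43).

32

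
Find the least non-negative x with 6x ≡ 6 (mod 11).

6⁻¹ ≡ 2 (mod 11) because 6·2 = 12 = 1·11 + 1.
Multiplying both sides by 2: x ≡ 2·6 = 12 ≡ 1 (mod 11).
Check: 6·1 = 6 = 0·11 + 6.

1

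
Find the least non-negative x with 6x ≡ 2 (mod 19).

The inverse of 6 mod 19 is 16 (since 6·16 = 96 ≡ 1).
Multiplying both sides by 16: x ≡ 16·2 = 32 ≡ 13 (mod 19).

13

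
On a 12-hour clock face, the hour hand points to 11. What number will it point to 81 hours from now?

8

Dividing 81 by 12 gives quotient 6 and remainder 9.
11 + 9 → 8 on a 12-hour dial.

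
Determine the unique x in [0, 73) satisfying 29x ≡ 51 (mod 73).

The inverse of 29 mod 73 is 68 (since 29·68 = 1972 ≡ 1).
Multiplying both sides by 68: x ≡ 68·51 = 3468 ≡ 37 (mod 73).
Check: 29·37 = 1073 = 14·73 + 51.

37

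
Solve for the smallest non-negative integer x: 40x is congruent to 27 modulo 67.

66

40⁻¹ ≡ 62 (mod 67) because 40·62 = 2480 = 37·67 + 1.
So x ≡ 62·27 = 1674 ≡ 66 (mod 67).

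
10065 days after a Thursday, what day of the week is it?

10065 = 1437·7 + 6, so 10065 mod 7 = 6.
Thursday + 6 days → Wednesday.

Wednesday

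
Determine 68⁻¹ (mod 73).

73 = 1·68 + 5
68 = 13·5 + 3
5 = 1·3 + 2
3 = 1·2 + 1
2 = 2·1 + 0
Back-substituting gives 68·29 ≡ 1 (mod 73).

29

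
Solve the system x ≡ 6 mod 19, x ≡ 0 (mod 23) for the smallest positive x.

253

x ≡ 6 (mod 19) gives x ∈ {6, 25, 44, 63, 82, 101, 120, 139, …}.
The first of these with x mod 23 = 0 is 253.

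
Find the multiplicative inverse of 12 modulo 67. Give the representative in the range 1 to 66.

28

67 = 5·12 + 7
12 = 1·7 + 5
7 = 1·5 + 2
5 = 2·2 + 1
2 = 2·1 + 0
Back-substituting gives 12·28 ≡ 1 (mod 67).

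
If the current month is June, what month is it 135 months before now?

135 − 11·12 = 3, so 135 ≡ 3 (mod 12).
June − 3 months → March.

March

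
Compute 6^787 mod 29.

13

Square-and-reduce mod 29: 6^1≡6, 6^2≡7, 6^4≡20, 6^8≡23, 6^16≡7, 6^32≡20, 6^64≡23, 6^128≡7, 6^256≡20, 6^512≡23.
Since 787 = 1 + 2 + 16 + 256 + 512 in binary, 6^787 ≡ 6·7·7·20·23 ≡ 13 (mod 29).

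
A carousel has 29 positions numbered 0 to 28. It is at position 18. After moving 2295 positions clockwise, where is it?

22

2295 = 79·29 + 4, so 2295 mod 29 = 4.
(18 + 4) mod 29 = 22.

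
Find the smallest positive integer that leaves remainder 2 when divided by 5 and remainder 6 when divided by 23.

52

x ≡ 2 (mod 5) gives x ∈ {2, 7, 12, 17, 22, 27, 32, 37, …}.
The first of these with x mod 23 = 6 is 52.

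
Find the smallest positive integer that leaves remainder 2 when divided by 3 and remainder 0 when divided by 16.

32

Since 16·1 ≡ 1 (mod 3), take x = 0 + 16·((2−0)·1 mod 3) = 0 + 16·2 = 32.
Check: 32 mod 3 = 2, 32 mod 16 = 0.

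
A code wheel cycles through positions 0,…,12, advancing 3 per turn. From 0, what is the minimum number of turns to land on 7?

11

The inverse of 3 mod 13 is 9 (since 3·9 = 27 ≡ 1).
So x ≡ 9·7 = 63 ≡ 11 (mod 13).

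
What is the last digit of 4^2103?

4

Last digits of 4^n: 4, 6 (period 2).
2103 mod 2 = 1, so the last digit matches 4^1 = 4.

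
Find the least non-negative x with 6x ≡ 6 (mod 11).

1

6⁻¹ ≡ 2 (mod 11) because 6·2 = 12 = 1·11 + 1.
So x ≡ 2·6 = 12 ≡ 1 (mod 11).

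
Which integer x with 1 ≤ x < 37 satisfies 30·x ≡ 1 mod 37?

21

37 = 1·30 + 7
30 = 4·7 + 2
7 = 3·2 + 1
2 = 2·1 + 0
Back-substituting gives 30·21 ≡ 1 (mod 37).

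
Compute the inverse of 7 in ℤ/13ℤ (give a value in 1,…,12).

7·2 = 14 = 1·13 + 1, so 7⁻¹ ≡ 2 (mod 13).

2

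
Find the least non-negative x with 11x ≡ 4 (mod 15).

14

The inverse of 11 mod 15 is 11 (since 11·11 = 121 ≡ 1).
Multiplying both sides by 11: x ≡ 11·4 = 44 ≡ 14 (mod 15).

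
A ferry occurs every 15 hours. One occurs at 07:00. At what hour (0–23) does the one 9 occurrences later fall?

9·15 = 135.
135 mod 24 = 15 (since 5·24 = 120).
(7 + 15) mod 24 = 22.

22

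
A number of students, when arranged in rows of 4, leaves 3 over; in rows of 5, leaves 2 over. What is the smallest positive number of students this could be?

7

Since 5·1 ≡ 1 (mod 4), take x = 2 + 5·((3−2)·1 mod 4) = 2 + 5·1 = 7.
Check: 7 mod 4 = 3, 7 mod 5 = 2.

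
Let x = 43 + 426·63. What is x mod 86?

426·63 = 26838.
26838 = 312·86 + 6, so 26838 mod 86 = 6.
(43 + 6) mod 86 = 49.

49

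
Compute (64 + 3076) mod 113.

89

3076 − 27·113 = 25, so 3076 ≡ 25 (mod 113).
(64 + 25) mod 113 = 89.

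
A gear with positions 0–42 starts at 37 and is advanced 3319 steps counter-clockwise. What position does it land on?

29

3319 mod 43 = 8 (since 77·43 = 3311).
(37 − 8) mod 43 = 29.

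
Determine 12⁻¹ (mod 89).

89 = 7·12 + 5
12 = 2·5 + 2
5 = 2·2 + 1
2 = 2·1 + 0
Back-substituting gives 12·52 ≡ 1 (mod 89).

52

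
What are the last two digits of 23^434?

09

Square-and-reduce mod 100: 23^1≡23, 23^2≡29, 23^4≡41, 23^8≡81, 23^16≡61, 23^32≡21, 23^64≡41, 23^128≡81, 23^256≡61.
434 = 2 + 16 + 32 + 128 + 256, so 23^434 ≡ 29·61·21·81·61 ≡ 9 (mod 100).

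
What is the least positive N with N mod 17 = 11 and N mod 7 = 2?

79

x ≡ 2 (mod 7) gives x ∈ {2, 9, 16, 23, 30, 37, 44, 51, …}.
The first of these with x mod 17 = 11 is 79.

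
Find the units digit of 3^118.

9

Powers of 3 mod 10 repeat with period 4: 3, 9, 7, 1.
118 mod 4 = 2, so the last digit matches 3^2 = 9.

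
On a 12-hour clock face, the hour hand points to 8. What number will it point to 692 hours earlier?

12

692 mod 12 = 8 (since 57·12 = 684).
8 − 8 → 12 on a 12-hour dial.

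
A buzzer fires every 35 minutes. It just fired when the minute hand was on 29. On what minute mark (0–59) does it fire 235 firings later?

34

235·35 = 8225.
8225 − 137·60 = 5, so 8225 ≡ 5 (mod 60).
(29 + 5) mod 60 = 34.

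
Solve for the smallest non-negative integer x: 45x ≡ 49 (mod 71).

50

The inverse of 45 mod 71 is 30 (since 45·30 = 1350 ≡ 1).
Multiplying both sides by 30: x ≡ 30·49 = 1470 ≡ 50 (mod 71).
Check: 45·50 = 2250 = 31·71 + 49.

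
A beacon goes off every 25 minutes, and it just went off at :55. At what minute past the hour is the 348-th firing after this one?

348·25 = 8700.
8700 = 145·60 + 0, so 8700 mod 60 = 0.
(55 + 0) mod 60 = 55.

55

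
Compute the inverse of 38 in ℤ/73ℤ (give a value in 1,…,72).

25

73 = 1·38 + 35
38 = 1·35 + 3
35 = 11·3 + 2
3 = 1·2 + 1
2 = 2·1 + 0
Back-substituting gives 38·25 ≡ 1 (mod 73).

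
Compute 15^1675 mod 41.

Successive squares of 15 mod 41: 15^1≡15, 15^2≡20, 15^4≡31, 15^8≡18, 15^16≡37, 15^32≡16, 15^64≡10, 15^128≡18, 15^256≡37, 15^512≡16, 15^1024≡10.
1675 = 1 + 2 + 8 + 128 + 512 + 1024, so 15^1675 ≡ 15·20·18·18·16·10 ≡ 3 (mod 41).

3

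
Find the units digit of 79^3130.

Last digits of 9^n: 9, 1 (period 2).
3130 mod 2 = 0, so the last digit matches 9^2 = 1.

1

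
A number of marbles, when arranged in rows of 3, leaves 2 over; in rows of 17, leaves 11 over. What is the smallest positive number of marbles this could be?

Since 17·2 ≡ 1 (mod 3), take x = 11 + 17·((2−11)·2 mod 3) = 11 + 17·0 = 11.
Check: 11 mod 3 = 2, 11 mod 17 = 11.

11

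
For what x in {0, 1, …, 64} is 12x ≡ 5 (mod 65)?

The inverse of 12 mod 65 is 38 (since 12·38 = 456 ≡ 1).
So x ≡ 38·5 = 190 ≡ 60 (mod 65).

60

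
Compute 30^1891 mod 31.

30

Square-and-reduce mod 31: 30^1≡30, 30^2≡1, 30^4≡1, 30^8≡1, 30^16≡1, 30^32≡1, 30^64≡1, 30^128≡1, 30^256≡1, 30^512≡1, 30^1024≡1.
Since 1891 = 1 + 2 + 32 + 64 + 256 + 512 + 1024 in binary, 30^1891 ≡ 30·1·1·1·1·1·1 ≡ 30 (mod 31).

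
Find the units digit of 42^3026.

Last digits of 2^n: 2, 4, 8, 6 (period 4).
3026 leaves remainder 2 on division by 4, so 42^3026 ends in 4.

4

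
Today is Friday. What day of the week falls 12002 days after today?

Tuesday

12002 mod 7 = 4 (since 1714·7 = 11998).
Friday + 4 days → Tuesday.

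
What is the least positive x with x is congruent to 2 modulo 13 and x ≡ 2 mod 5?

x ≡ 2 (mod 5) gives x ∈ {2}.
The first of these with x mod 13 = 2 is 2.

2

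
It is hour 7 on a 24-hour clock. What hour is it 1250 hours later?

1250 − 52·24 = 2, so 1250 ≡ 2 (mod 24).
(7 + 2) mod 24 = 9.

9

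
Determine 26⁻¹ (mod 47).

38

47 = 1·26 + 21
26 = 1·21 + 5
21 = 4·5 + 1
5 = 5·1 + 0
Back-substituting gives 26·38 ≡ 1 (mod 47).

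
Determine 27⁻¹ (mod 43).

8

43 = 1·27 + 16
27 = 1·16 + 11
16 = 1·11 + 5
11 = 2·5 + 1
5 = 5·1 + 0
Back-substituting gives 27·8 ≡ 1 (mod 43).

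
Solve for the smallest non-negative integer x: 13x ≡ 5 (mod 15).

5

13⁻¹ ≡ 7 (mod 15) because 13·7 = 91 = 6·15 + 1.
Multiplying both sides by 7: x ≡ 7·5 = 35 ≡ 5 (mod 15).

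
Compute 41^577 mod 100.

81

Square-and-reduce mod 100: 41^1≡41, 41^2≡81, 41^4≡61, 41^8≡21, 41^16≡41, 41^32≡81, 41^64≡61, 41^128≡21, 41^256≡41, 41^512≡81.
577 = 1 + 64 + 512, so 41^577 ≡ 41·61·81 ≡ 81 (mod 100).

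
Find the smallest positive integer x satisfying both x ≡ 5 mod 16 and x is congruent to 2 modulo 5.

Since 5·13 ≡ 1 (mod 16), take x = 2 + 5·((5−2)·13 mod 16) = 2 + 5·7 = 37.
Check: 37 mod 16 = 5, 37 mod 5 = 2.

37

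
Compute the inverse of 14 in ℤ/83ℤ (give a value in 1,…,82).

6

14·6 = 84 = 1·83 + 1, so 14⁻¹ ≡ 6 (mod 83).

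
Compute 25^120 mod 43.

By repeated squaring mod 43: 25^1≡25, 25^2≡23, 25^4≡13, 25^8≡40, 25^16≡9, 25^32≡38, 25^64≡25.
Since 120 = 8 + 16 + 32 + 64 in binary, 25^120 ≡ 40·9·38·25 ≡ 21 (mod 43).

21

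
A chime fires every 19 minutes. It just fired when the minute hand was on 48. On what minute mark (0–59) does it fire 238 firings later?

10

238·19 = 4522.
4522 − 75·60 = 22, so 4522 ≡ 22 (mod 60).
(48 + 22) mod 60 = 10.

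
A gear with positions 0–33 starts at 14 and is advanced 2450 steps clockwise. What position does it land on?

Dividing 2450 by 34 gives quotient 72 and remainder 2.
(14 + 2) mod 34 = 16.

16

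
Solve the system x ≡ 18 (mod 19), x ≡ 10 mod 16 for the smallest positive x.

170

x ≡ 10 (mod 16) gives x ∈ {10, 26, 42, 58, 74, 90, 106, 122, …}.
The first of these with x mod 19 = 18 is 170.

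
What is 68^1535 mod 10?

Last digits of 8^n: 8, 4, 2, 6 (period 4).
1535 leaves remainder 3 on division by 4, so 68^1535 ends in 2.

2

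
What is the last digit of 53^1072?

Powers of 3 mod 10 repeat with period 4: 3, 9, 7, 1.
1072 mod 4 = 0, so the last digit matches 3^4 = 1.

1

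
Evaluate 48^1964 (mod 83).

By repeated squaring mod 83: 48^1≡48, 48^2≡63, 48^4≡68, 48^8≡59, 48^16≡78, 48^32≡25, 48^64≡44, 48^128≡27, 48^256≡65, 48^512≡75, 48^1024≡64.
1964 = 4 + 8 + 32 + 128 + 256 + 512 + 1024, so 48^1964 ≡ 68·59·25·27·65·75·64 ≡ 11 (mod 83).

11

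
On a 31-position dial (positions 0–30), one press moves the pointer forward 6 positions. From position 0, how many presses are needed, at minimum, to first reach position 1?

31 = 5·6 + 1
6 = 6·1 + 0
Back-substituting gives 6·26 ≡ 1 (mod 31).

26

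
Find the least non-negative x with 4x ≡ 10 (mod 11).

4⁻¹ ≡ 3 (mod 11) because 4·3 = 12 = 1·11 + 1.
Multiplying both sides by 3: x ≡ 3·10 = 30 ≡ 8 (mod 11).
Check: 4·8 = 32 = 2·11 + 10.

8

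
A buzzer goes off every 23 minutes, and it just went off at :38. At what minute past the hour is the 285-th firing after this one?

285·23 = 6555.
6555 − 109·60 = 15, so 6555 ≡ 15 (mod 60).
(38 + 15) mod 60 = 53.

53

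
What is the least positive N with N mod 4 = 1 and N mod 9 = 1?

1

x ≡ 1 (mod 4) gives x ∈ {1}.
The first of these with x mod 9 = 1 is 1.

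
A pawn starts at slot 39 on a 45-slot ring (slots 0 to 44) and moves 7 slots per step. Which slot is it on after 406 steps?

406·7 = 2842.
Dividing 2842 by 45 gives quotient 63 and remainder 7.
(39 + 7) mod 45 = 1.

1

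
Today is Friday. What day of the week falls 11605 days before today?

Saturday

11605 − 1657·7 = 6, so 11605 ≡ 6 (mod 7).
Friday − 6 days → Saturday.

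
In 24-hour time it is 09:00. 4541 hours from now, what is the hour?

4541 = 189·24 + 5, so 4541 mod 24 = 5.
(9 + 5) mod 24 = 14.

14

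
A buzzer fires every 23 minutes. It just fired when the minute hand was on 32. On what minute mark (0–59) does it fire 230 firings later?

230·23 = 5290.
5290 mod 60 = 10 (since 88·60 = 5280).
(32 + 10) mod 60 = 42.

42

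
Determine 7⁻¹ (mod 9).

9 = 1·7 + 2
7 = 3·2 + 1
2 = 2·1 + 0
Back-substituting gives 7·4 ≡ 1 (mod 9).

4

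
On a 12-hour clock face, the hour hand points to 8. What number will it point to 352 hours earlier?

4

352 − 29·12 = 4, so 352 ≡ 4 (mod 12).
8 − 4 → 4 on a 12-hour dial.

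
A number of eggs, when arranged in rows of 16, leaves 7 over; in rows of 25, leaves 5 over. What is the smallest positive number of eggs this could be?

Since 25·9 ≡ 1 (mod 16), take x = 5 + 25·((7−5)·9 mod 16) = 5 + 25·2 = 55.
Check: 55 mod 16 = 7, 55 mod 25 = 5.

55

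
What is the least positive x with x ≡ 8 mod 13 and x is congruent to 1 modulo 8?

Since 8·5 ≡ 1 (mod 13), take x = 1 + 8·((8−1)·5 mod 13) = 1 + 8·9 = 73.
Check: 73 mod 13 = 8, 73 mod 8 = 1.

73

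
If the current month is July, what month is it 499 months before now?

499 − 41·12 = 7, so 499 ≡ 7 (mod 12).
July − 7 months → December.

December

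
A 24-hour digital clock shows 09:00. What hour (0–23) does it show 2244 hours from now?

2244 − 93·24 = 12, so 2244 ≡ 12 (mod 24).
(9 + 12) mod 24 = 21.

21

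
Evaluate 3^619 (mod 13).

3

Successive squares of 3 mod 13: 3^1≡3, 3^2≡9, 3^4≡3, 3^8≡9, 3^16≡3, 3^32≡9, 3^64≡3, 3^128≡9, 3^256≡3, 3^512≡9.
619 = 1 + 2 + 8 + 32 + 64 + 512, so 3^619 ≡ 3·9·9·9·3·9 ≡ 3 (mod 13).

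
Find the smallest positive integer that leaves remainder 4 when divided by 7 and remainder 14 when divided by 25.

x ≡ 4 (mod 7) gives x ∈ {4, 11, 18, 25, 32, 39}.
The first of these with x mod 25 = 14 is 39.

39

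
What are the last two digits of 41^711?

Square-and-reduce mod 100: 41^1≡41, 41^2≡81, 41^4≡61, 41^8≡21, 41^16≡41, 41^32≡81, 41^64≡61, 41^128≡21, 41^256≡41, 41^512≡81.
Since 711 = 1 + 2 + 4 + 64 + 128 + 512 in binary, 41^711 ≡ 41·81·61·61·21·81 ≡ 41 (mod 100).

41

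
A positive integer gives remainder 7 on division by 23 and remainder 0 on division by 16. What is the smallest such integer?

352

Since 16·13 ≡ 1 (mod 23), take x = 0 + 16·((7−0)·13 mod 23) = 0 + 16·22 = 352.
Check: 352 mod 23 = 7, 352 mod 16 = 0.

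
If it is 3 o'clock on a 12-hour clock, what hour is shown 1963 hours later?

Dividing 1963 by 12 gives quotient 163 and remainder 7.
3 + 7 → 10 on a 12-hour dial.

10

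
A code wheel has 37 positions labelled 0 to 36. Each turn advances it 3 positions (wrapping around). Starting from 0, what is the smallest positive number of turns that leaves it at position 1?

25

37 = 12·3 + 1
3 = 3·1 + 0
Back-substituting gives 3·25 ≡ 1 (mod 37).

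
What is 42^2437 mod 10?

The units digit of 42^n cycles with period 4: 2, 4, 8, 6, …
2437 mod 4 = 1, so the last digit matches 2^1 = 2.

2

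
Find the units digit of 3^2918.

Powers of 3 mod 10 repeat with period 4: 3, 9, 7, 1.
2918 leaves remainder 2 on division by 4, so 3^2918 ends in 9.

9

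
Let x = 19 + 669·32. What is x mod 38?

33

669·32 = 21408.
21408 mod 38 = 14 (since 563·38 = 21394).
(19 + 14) mod 38 = 33.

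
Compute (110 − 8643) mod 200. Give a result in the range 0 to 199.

67

8643 − 43·200 = 43, so 8643 ≡ 43 (mod 200).
(110 − 43) mod 200 = 67.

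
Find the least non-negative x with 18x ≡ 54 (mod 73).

18⁻¹ ≡ 69 (mod 73) because 18·69 = 1242 = 17·73 + 1.
Multiplying both sides by 69: x ≡ 69·54 = 3726 ≡ 3 (mod 73).

3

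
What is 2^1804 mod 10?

6

Last digits of 2^n: 2, 4, 8, 6 (period 4).
1804 leaves remainder 0 on division by 4, so 2^1804 ends in 6.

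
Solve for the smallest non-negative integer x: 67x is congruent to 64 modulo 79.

21

The inverse of 67 mod 79 is 46 (since 67·46 = 3082 ≡ 1).
Multiplying both sides by 46: x ≡ 46·64 = 2944 ≡ 21 (mod 79).
Check: 67·21 = 1407 = 17·79 + 64.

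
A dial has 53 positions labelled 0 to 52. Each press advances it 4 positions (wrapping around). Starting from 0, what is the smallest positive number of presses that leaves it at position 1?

53 = 13·4 + 1
4 = 4·1 + 0
Back-substituting gives 4·40 ≡ 1 (mod 53).

40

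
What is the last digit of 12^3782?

Powers of 2 mod 10 repeat with period 4: 2, 4, 8, 6.
3782 mod 4 = 2, so the last digit matches 2^2 = 4.

4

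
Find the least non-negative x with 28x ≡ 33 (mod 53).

The inverse of 28 mod 53 is 36 (since 28·36 = 1008 ≡ 1).
So x ≡ 36·33 = 1188 ≡ 22 (mod 53).

22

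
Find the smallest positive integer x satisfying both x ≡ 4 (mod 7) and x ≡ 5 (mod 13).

18

x ≡ 4 (mod 7) gives x ∈ {4, 11, 18}.
The first of these with x mod 13 = 5 is 18.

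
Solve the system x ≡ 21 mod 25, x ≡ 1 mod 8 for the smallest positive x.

121

Since 8·22 ≡ 1 (mod 25), take x = 1 + 8·((21−1)·22 mod 25) = 1 + 8·15 = 121.
Check: 121 mod 25 = 21, 121 mod 8 = 1.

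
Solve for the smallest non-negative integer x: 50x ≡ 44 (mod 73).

33

50⁻¹ ≡ 19 (mod 73) because 50·19 = 950 = 13·73 + 1.
Multiplying both sides by 19: x ≡ 19·44 = 836 ≡ 33 (mod 73).
Check: 50·33 = 1650 = 22·73 + 44.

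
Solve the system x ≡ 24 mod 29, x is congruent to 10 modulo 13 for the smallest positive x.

x ≡ 10 (mod 13) gives x ∈ {10, 23, 36, 49, 62, 75, 88, 101, …}.
The first of these with x mod 29 = 24 is 140.

140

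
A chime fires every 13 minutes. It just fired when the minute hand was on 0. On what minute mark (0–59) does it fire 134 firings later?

134·13 = 1742.
1742 − 29·60 = 2, so 1742 ≡ 2 (mod 60).
(0 + 2) mod 60 = 2.

2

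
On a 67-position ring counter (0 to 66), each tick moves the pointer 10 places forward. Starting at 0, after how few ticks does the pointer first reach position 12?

10⁻¹ ≡ 47 (mod 67) because 10·47 = 470 = 7·67 + 1.
So x ≡ 47·12 = 564 ≡ 28 (mod 67).

28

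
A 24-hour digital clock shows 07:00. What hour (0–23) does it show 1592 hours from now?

Dividing 1592 by 24 gives quotient 66 and remainder 8.
(7 + 8) mod 24 = 15.

15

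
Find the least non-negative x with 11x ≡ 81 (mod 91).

The inverse of 11 mod 91 is 58 (since 11·58 = 638 ≡ 1).
Multiplying both sides by 58: x ≡ 58·81 = 4698 ≡ 57 (mod 91).
Check: 11·57 = 627 = 6·91 + 81.

57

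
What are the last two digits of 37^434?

Square-and-reduce mod 100: 37^1≡37, 37^2≡69, 37^4≡61, 37^8≡21, 37^16≡41, 37^32≡81, 37^64≡61, 37^128≡21, 37^256≡41.
434 = 2 + 16 + 32 + 128 + 256, so 37^434 ≡ 69·41·81·21·41 ≡ 89 (mod 100).

89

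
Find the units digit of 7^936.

1

Last digits of 7^n: 7, 9, 3, 1 (period 4).
936 mod 4 = 0, so the last digit matches 7^4 = 1.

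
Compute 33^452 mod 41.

18

By repeated squaring mod 41: 33^1≡33, 33^2≡23, 33^4≡37, 33^8≡16, 33^16≡10, 33^32≡18, 33^64≡37, 33^128≡16, 33^256≡10.
Since 452 = 4 + 64 + 128 + 256 in binary, 33^452 ≡ 37·37·16·10 ≡ 18 (mod 41).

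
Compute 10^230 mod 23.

Successive squares of 10 mod 23: 10^1≡10, 10^2≡8, 10^4≡18, 10^8≡2, 10^16≡4, 10^32≡16, 10^64≡3, 10^128≡9.
Since 230 = 2 + 4 + 32 + 64 + 128 in binary, 10^230 ≡ 8·18·16·3·9 ≡ 16 (mod 23).

16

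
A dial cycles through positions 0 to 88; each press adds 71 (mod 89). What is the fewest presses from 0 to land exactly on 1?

89 = 1·71 + 18
71 = 3·18 + 17
18 = 1·17 + 1
17 = 17·1 + 0
Back-substituting gives 71·84 ≡ 1 (mod 89).

84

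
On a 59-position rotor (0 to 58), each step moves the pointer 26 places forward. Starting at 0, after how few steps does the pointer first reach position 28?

51

26⁻¹ ≡ 25 (mod 59) because 26·25 = 650 = 11·59 + 1.
So x ≡ 25·28 = 700 ≡ 51 (mod 59).
Check: 26·51 = 1326 = 22·59 + 28.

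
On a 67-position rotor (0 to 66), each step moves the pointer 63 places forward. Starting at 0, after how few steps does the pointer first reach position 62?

18

The inverse of 63 mod 67 is 50 (since 63·50 = 3150 ≡ 1).
Multiplying both sides by 50: x ≡ 50·62 = 3100 ≡ 18 (mod 67).
Check: 63·18 = 1134 = 16·67 + 62.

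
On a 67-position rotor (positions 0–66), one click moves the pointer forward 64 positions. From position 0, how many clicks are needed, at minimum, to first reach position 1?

67 = 1·64 + 3
64 = 21·3 + 1
3 = 3·1 + 0
Back-substituting gives 64·22 ≡ 1 (mod 67).

22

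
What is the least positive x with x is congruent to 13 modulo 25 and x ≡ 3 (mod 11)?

113

x ≡ 3 (mod 11) gives x ∈ {3, 14, 25, 36, 47, 58, 69, 80, …}.
The first of these with x mod 25 = 13 is 113.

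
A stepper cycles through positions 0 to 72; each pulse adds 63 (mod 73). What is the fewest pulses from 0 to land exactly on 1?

51

73 = 1·63 + 10
63 = 6·10 + 3
10 = 3·3 + 1
3 = 3·1 + 0
Back-substituting gives 63·51 ≡ 1 (mod 73).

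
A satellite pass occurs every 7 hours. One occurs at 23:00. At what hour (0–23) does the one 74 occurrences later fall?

74·7 = 518.
518 − 21·24 = 14, so 518 ≡ 14 (mod 24).
(23 + 14) mod 24 = 13.

13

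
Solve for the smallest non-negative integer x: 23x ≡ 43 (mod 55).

The inverse of 23 mod 55 is 12 (since 23·12 = 276 ≡ 1).
So x ≡ 12·43 = 516 ≡ 21 (mod 55).
Check: 23·21 = 483 = 8·55 + 43.

21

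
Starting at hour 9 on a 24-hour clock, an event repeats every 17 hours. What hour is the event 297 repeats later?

18

297·17 = 5049.
5049 = 210·24 + 9, so 5049 mod 24 = 9.
(9 + 9) mod 24 = 18.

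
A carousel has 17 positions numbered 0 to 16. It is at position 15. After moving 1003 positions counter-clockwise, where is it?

15

Dividing 1003 by 17 gives quotient 59 and remainder 0.
(15 − 0) mod 17 = 15.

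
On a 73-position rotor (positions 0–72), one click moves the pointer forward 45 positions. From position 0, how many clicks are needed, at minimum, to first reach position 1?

45·13 = 585 = 8·73 + 1, so 45⁻¹ ≡ 13 (mod 73).

13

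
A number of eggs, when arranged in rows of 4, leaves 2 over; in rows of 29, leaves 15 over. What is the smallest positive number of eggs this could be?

102

Since 29·1 ≡ 1 (mod 4), take x = 15 + 29·((2−15)·1 mod 4) = 15 + 29·3 = 102.
Check: 102 mod 4 = 2, 102 mod 29 = 15.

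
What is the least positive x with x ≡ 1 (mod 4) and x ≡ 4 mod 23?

73

x ≡ 1 (mod 4) gives x ∈ {1, 5, 9, 13, 17, 21, 25, 29, …}.
The first of these with x mod 23 = 4 is 73.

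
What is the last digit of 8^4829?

8

Last digits of 8^n: 8, 4, 2, 6 (period 4).
4829 mod 4 = 1, so the last digit matches 8^1 = 8.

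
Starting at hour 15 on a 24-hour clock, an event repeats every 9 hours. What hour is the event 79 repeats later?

79·9 = 711.
711 mod 24 = 15 (since 29·24 = 696).
(15 + 15) mod 24 = 6.

6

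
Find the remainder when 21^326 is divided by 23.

Square-and-reduce mod 23: 21^1≡21, 21^2≡4, 21^4≡16, 21^8≡3, 21^16≡9, 21^32≡12, 21^64≡6, 21^128≡13, 21^256≡8.
326 = 2 + 4 + 64 + 256, so 21^326 ≡ 4·16·6·8 ≡ 13 (mod 23).

13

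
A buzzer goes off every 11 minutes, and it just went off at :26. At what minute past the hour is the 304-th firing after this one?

10

304·11 = 3344.
3344 − 55·60 = 44, so 3344 ≡ 44 (mod 60).
(26 + 44) mod 60 = 10.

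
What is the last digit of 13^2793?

3

The units digit of 13^n cycles with period 4: 3, 9, 7, 1, …
2793 leaves remainder 1 on division by 4, so 13^2793 ends in 3.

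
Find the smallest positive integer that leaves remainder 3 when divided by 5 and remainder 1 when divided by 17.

18

x ≡ 3 (mod 5) gives x ∈ {3, 8, 13, 18}.
The first of these with x mod 17 = 1 is 18.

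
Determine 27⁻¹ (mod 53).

53 = 1·27 + 26
27 = 1·26 + 1
26 = 26·1 + 0
Back-substituting gives 27·2 ≡ 1 (mod 53).

2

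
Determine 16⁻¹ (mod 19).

19 = 1·16 + 3
16 = 5·3 + 1
3 = 3·1 + 0
Back-substituting gives 16·6 ≡ 1 (mod 19).

6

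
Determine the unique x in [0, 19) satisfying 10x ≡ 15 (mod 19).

10⁻¹ ≡ 2 (mod 19) because 10·2 = 20 = 1·19 + 1.
So x ≡ 2·15 = 30 ≡ 11 (mod 19).

11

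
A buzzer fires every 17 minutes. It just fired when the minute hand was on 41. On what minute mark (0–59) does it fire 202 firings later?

202·17 = 3434.
3434 mod 60 = 14 (since 57·60 = 3420).
(41 + 14) mod 60 = 55.

55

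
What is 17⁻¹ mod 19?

9

17·9 = 153 = 8·19 + 1, so 17⁻¹ ≡ 9 (mod 19).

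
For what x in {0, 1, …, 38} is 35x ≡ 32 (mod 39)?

31

The inverse of 35 mod 39 is 29 (since 35·29 = 1015 ≡ 1).
Multiplying both sides by 29: x ≡ 29·32 = 928 ≡ 31 (mod 39).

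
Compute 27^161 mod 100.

27

By repeated squaring mod 100: 27^1≡27, 27^2≡29, 27^4≡41, 27^8≡81, 27^16≡61, 27^32≡21, 27^64≡41, 27^128≡81.
Since 161 = 1 + 32 + 128 in binary, 27^161 ≡ 27·21·81 ≡ 27 (mod 100).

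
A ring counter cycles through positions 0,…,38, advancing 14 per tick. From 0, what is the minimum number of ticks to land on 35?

The inverse of 14 mod 39 is 14 (since 14·14 = 196 ≡ 1).
Multiplying both sides by 14: x ≡ 14·35 = 490 ≡ 22 (mod 39).

22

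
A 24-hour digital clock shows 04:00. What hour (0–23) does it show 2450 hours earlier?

2

Dividing 2450 by 24 gives quotient 102 and remainder 2.
(4 − 2) mod 24 = 2.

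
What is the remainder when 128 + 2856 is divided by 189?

2856 mod 189 = 21 (since 15·189 = 2835).
(128 + 21) mod 189 = 149.

149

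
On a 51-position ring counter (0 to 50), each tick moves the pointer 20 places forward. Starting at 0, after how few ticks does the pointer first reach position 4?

20⁻¹ ≡ 23 (mod 51) because 20·23 = 460 = 9·51 + 1.
So x ≡ 23·4 = 92 ≡ 41 (mod 51).

41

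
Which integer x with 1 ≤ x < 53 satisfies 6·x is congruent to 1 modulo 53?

9

6·9 = 54 = 1·53 + 1, so 6⁻¹ ≡ 9 (mod 53).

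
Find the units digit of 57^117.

The units digit of 57^n cycles with period 4: 7, 9, 3, 1, …
117 mod 4 = 1, so the last digit matches 7^1 = 7.

7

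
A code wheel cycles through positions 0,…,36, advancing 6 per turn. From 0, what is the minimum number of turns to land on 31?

The inverse of 6 mod 37 is 31 (since 6·31 = 186 ≡ 1).
So x ≡ 31·31 = 961 ≡ 36 (mod 37).
Check: 6·36 = 216 = 5·37 + 31.

36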